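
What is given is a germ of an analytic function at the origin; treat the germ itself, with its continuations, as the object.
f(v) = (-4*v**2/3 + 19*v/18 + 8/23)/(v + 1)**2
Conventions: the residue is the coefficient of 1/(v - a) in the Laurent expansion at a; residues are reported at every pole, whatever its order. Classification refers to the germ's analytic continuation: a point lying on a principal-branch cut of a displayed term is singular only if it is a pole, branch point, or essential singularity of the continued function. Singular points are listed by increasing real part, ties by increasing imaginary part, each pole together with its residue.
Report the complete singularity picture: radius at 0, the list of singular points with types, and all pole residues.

Radius of convergence at 0: 1.
At -1: a pole of order 2; residue 67/18.

Denominator factor (v + 1)^2: pole of order 2 at -1, modulus 1.
The radius of convergence is the smallest modulus among the singular points: 1.
At the order-2 pole -1 set g(v) = (v - (-1))^2*f(v) = -4*v**2/3 + 19*v/18 + 8/23.
Order-2 pole: residue = g'(a); g'(-1) = 67/18, so the residue is 67/18.


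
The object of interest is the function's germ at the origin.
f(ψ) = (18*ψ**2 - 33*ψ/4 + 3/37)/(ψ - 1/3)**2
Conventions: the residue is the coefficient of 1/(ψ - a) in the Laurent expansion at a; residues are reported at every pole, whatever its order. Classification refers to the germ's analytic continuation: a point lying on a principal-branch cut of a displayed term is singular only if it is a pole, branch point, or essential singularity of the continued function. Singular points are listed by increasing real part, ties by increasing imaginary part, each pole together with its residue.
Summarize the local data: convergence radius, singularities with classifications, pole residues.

Radius of convergence at 0: 1/3.
At 1/3: a pole of order 2; residue 15/4.

Denominator factor (ψ - 1/3)^2: pole of order 2 at 1/3, modulus 1/3.
The radius of convergence is the smallest modulus among the singular points: 1/3.
At the order-2 pole 1/3 set g(ψ) = (ψ - (1/3))^2*f(ψ) = 18*ψ**2 - 33*ψ/4 + 3/37.
Order-2 pole: residue = g'(a); g'(1/3) = 15/4, so the residue is 15/4.


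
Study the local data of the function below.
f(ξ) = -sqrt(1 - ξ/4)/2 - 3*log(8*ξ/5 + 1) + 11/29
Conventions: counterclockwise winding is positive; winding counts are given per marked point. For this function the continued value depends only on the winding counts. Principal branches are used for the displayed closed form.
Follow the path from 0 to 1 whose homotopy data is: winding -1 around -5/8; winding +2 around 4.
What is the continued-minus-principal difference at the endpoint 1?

The rational part is single-valued and drops out of the difference; each branch term changes only by its own monodromy.
(-1/2)*sqrt(1 - ξ/(4)): winding +2 is even, the square root returns to the same sheet, contribution 0.
(-3)*log(1 - ξ/(-5/8)): each positive loop around -5/8 adds 2*pi*i to the log, so winding -1 contributes (-3)*(-1)*2*pi*i = (6)*pi*i.
Summing the contributions at ξ = 1 gives (6)*pi*i.

Continued minus principal equals (6)*pi*i.


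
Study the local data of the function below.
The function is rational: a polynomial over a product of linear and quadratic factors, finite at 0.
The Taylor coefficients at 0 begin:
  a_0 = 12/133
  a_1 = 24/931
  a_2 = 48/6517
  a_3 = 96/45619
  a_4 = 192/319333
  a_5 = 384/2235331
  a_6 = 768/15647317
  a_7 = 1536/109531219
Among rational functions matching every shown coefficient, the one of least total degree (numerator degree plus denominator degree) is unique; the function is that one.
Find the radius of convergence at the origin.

The radius of convergence is 7/2.

No rational of total degree below 1 reproduces all 8 coefficients; solving the [0/1] Pade equations on them gives f(z) = -6/(19*(z - 7/2)), whose expansion matches every shown term.
Denominator factor (z - 7/2): pole of order 1 at 7/2, modulus 7/2.
The radius of convergence is the smallest modulus among the singular points: 7/2.


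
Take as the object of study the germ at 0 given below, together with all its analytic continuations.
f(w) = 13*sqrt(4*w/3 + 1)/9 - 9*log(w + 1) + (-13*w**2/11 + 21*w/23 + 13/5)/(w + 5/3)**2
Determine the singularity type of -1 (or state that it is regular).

The point is a logarithmic branch point.

The term (-9)*log(1 - w/(-1)) has argument 1 - -1/(-1) = 0 at -1: a logarithmic (infinitely-sheeted) branch point; the remaining terms are analytic or single-valued there.


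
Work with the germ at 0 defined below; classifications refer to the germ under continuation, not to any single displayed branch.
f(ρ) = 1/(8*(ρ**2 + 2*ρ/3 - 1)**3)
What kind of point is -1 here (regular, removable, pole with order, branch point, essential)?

Denominator factors: ρ**2 + 2*ρ/3 - 1 = -2/3 at ρ = -1 — none vanishes.
So the germ continues analytically to -1.

The point is a regular point.


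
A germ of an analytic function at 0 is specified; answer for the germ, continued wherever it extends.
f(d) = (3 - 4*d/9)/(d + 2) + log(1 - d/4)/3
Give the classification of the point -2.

The denominator factor d + 2 vanishes at -2 and appears to the power 1; the numerator there equals 35/9, nonzero, and no other factor vanishes.
The branch terms are analytic at this point.
Hence a pole whose order is the multiplicity, 1.

The point is a pole of order 1.


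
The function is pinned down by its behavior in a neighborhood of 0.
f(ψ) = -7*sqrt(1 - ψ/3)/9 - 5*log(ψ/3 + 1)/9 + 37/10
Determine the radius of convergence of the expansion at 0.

Branch term (-7/9)*sqrt(1 - ψ/(3)): its argument vanishes at ψ = 3, a square-root branch point, modulus 3.
Branch term (-5/9)*log(1 - ψ/(-3)): its argument vanishes at ψ = -3, a logarithmic branch point, modulus 3.
The radius of convergence is the smallest modulus among the singular points: 3.

The radius of convergence is 3.


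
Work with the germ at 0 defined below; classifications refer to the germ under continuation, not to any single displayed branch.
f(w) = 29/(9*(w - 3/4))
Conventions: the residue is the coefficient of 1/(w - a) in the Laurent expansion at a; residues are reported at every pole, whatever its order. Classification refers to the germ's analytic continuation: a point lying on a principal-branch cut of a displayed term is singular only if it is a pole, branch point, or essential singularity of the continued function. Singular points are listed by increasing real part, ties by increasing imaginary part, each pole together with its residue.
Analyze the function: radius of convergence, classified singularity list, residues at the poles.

Denominator factor (w - 3/4): pole of order 1 at 3/4, modulus 3/4.
The radius of convergence is the smallest modulus among the singular points: 3/4.
At the order-1 pole 3/4 set g(w) = (w - (3/4))*f(w) = 29/9.
Simple pole: residue = g(a) at a = 3/4, which is 29/9.

Radius of convergence at 0: 3/4.
At 3/4: a pole of order 1; residue 29/9.


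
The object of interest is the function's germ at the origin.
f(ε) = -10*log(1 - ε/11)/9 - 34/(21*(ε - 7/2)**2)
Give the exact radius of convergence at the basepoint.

Denominator factor (ε - 7/2)^2: pole of order 2 at 7/2, modulus 7/2.
Branch term (-10/9)*log(1 - ε/(11)): its argument vanishes at ε = 11, a logarithmic branch point, modulus 11.
The radius of convergence is the smallest modulus among the singular points: 7/2.

The radius of convergence is 7/2.


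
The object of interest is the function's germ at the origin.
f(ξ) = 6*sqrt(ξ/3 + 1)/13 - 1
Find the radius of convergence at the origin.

The radius of convergence is 3.

Branch term (6/13)*sqrt(1 - ξ/(-3)): its argument vanishes at ξ = -3, a square-root branch point, modulus 3.
The radius of convergence is the smallest modulus among the singular points: 3.


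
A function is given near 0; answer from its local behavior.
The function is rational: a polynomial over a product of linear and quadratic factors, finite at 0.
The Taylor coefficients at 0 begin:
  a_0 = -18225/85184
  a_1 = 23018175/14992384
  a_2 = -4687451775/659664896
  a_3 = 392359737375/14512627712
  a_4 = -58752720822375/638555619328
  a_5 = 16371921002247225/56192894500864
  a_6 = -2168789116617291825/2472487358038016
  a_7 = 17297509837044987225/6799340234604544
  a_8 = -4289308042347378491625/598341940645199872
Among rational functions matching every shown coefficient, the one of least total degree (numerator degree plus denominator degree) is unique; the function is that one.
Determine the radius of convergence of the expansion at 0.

The radius of convergence is 4/9.

No rational of total degree below 7 reproduces all 9 coefficients; solving the [1/6] Pade equations on them gives f(φ) = (-3*φ/16 - 1/5)/((φ + 4/9)**3*(φ + 11/5)**3), whose expansion matches every shown term.
Denominator factor (φ + 11/5)^3: pole of order 3 at -11/5, modulus 11/5.
Denominator factor (φ + 4/9)^3: pole of order 3 at -4/9, modulus 4/9.
The radius of convergence is the smallest modulus among the singular points: 4/9.


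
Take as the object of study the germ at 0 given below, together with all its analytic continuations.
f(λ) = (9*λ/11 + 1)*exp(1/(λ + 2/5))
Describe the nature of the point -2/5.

The exponent 1/(λ - (-2/5)) has a pole at -2/5, so exp(1/(λ - (-2/5))) takes every nonzero value near it: an essential singularity (not a pole of any order).

The point is an essential singularity.


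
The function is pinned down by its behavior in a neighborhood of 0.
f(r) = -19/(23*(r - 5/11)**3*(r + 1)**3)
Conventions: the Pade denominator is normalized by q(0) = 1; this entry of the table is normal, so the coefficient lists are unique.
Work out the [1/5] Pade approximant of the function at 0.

The Pade approximant has numerator coefficients [25289/2875, -278179/51750]; denominator coefficients [1, -379/90, -2/25, 11629/750, -451/125, -15367/750].

Taylor coefficients needed (expand at 0): a_0 = 25289/2875, a_1 = 455202/14375, a_2 = 9635109/71875, a_3 = 30953736/71875, a_4 = 490556022/359375, a_5 = 35925452244/8984375, a_6 = 512241794702/44921875.
Write the denominator as Q(r) = 1 + q1*r + q2*r^2 + q3*r^3 + q4*r^4 + q5*r^5. Requiring Q*f - P = O(r^7) with deg P <= 1 kills the coefficients of r^2..r^6 in Q*f:
  r^2: a_2 + q1*a_1 + q2*a_0 = 0, i.e. 9635109/71875 + (455202/14375)*q1 + (25289/2875)*q2 = 0.
  r^3: a_3 + q1*a_2 + q2*a_1 + q3*a_0 = 0, i.e. 30953736/71875 + (9635109/71875)*q1 + (455202/14375)*q2 + (25289/2875)*q3 = 0.
  r^4: a_4 + q1*a_3 + q2*a_2 + q3*a_1 + q4*a_0 = 0, i.e. 490556022/359375 + (30953736/71875)*q1 + (9635109/71875)*q2 + (455202/14375)*q3 + (25289/2875)*q4 = 0.
  r^5: a_5 + q1*a_4 + q2*a_3 + q3*a_2 + q4*a_1 + q5*a_0 = 0, i.e. 35925452244/8984375 + (490556022/359375)*q1 + (30953736/71875)*q2 + (9635109/71875)*q3 + (455202/14375)*q4 + (25289/2875)*q5 = 0.
  r^6: a_6 + q1*a_5 + q2*a_4 + q3*a_3 + q4*a_2 + q5*a_1 = 0, i.e. 512241794702/44921875 + (35925452244/8984375)*q1 + (490556022/359375)*q2 + (30953736/71875)*q3 + (9635109/71875)*q4 + (455202/14375)*q5 = 0.
Solving this linear system: q1 = -379/90, q2 = -2/25, q3 = 11629/750, q4 = -451/125, q5 = -15367/750.
The numerator is Q*f truncated at degree 1: P0 = a_0 = 25289/2875; P1 = a_1 + q1*a_0 = -278179/51750.


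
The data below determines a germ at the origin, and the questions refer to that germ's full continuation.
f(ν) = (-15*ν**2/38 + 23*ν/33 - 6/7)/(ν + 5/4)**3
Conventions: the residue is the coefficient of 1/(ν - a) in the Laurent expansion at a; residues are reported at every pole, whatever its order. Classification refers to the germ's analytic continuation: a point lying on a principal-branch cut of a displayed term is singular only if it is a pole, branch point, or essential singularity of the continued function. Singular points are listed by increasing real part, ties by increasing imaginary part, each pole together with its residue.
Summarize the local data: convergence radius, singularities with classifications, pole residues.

Radius of convergence at 0: 5/4.
At -5/4: a pole of order 3; residue -15/38.

Denominator factor (ν + 5/4)^3: pole of order 3 at -5/4, modulus 5/4.
The radius of convergence is the smallest modulus among the singular points: 5/4.
At the order-3 pole -5/4 set g(ν) = (ν - (-5/4))^3*f(ν) = -15*ν**2/38 + 23*ν/33 - 6/7.
Order-3 pole: residue = g''(a)/2; g''(-5/4) = -15/19, so the residue is -15/38.


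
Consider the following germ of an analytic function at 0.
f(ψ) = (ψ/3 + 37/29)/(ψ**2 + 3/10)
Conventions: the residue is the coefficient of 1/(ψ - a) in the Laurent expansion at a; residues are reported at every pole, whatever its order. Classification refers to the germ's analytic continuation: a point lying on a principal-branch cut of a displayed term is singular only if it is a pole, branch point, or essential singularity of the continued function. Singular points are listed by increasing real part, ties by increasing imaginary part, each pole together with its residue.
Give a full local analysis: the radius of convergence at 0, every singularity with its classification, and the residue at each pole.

Denominator factor (ψ**2 + 3/10): discriminant -6/5, complex-conjugate roots ((1/10)*sqrt(30))*i and -((1/10)*sqrt(30))*i; poles of order 1, moduli (1/10)*sqrt(30) and (1/10)*sqrt(30).
The radius of convergence is the smallest modulus among the singular points: (1/10)*sqrt(30).
The factor ψ**2 + 3/10 splits as (ψ - a)(ψ - a') with a = -((1/10)*sqrt(30))*i, a' = ((1/10)*sqrt(30))*i. At the order-1 pole a set g(ψ) = (ψ - a)*f(ψ) = [ψ/3 + 37/29] / (ψ - a').
Simple pole: residue = g(a) at a = -((1/10)*sqrt(30))*i, which is (1/6) + ((37/174)*sqrt(30))*i.
The factor ψ**2 + 3/10 splits as (ψ - a)(ψ - a') with a = ((1/10)*sqrt(30))*i, a' = -((1/10)*sqrt(30))*i. At the order-1 pole a set g(ψ) = (ψ - a)*f(ψ) = [ψ/3 + 37/29] / (ψ - a').
Simple pole: residue = g(a) at a = ((1/10)*sqrt(30))*i, which is (1/6) - ((37/174)*sqrt(30))*i.
List the singular points by increasing real part (a conjugate pair: the negative imaginary part first).

Radius of convergence at 0: (1/10)*sqrt(30).
At -((1/10)*sqrt(30))*i: a pole of order 1; residue (1/6) + ((37/174)*sqrt(30))*i.
At ((1/10)*sqrt(30))*i: a pole of order 1; residue (1/6) - ((37/174)*sqrt(30))*i.


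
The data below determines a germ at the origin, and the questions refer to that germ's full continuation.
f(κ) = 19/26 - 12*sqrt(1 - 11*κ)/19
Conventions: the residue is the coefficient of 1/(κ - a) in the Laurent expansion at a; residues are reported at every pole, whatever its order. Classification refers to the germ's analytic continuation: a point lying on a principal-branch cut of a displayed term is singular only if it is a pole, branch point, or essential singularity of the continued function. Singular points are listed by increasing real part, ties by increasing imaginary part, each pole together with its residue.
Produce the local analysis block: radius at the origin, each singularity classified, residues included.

Radius of convergence at 0: 1/11.
At 1/11: an algebraic (square-root) branch point.

Branch term (-12/19)*sqrt(1 - κ/(1/11)): its argument vanishes at κ = 1/11, a square-root branch point, modulus 1/11.
The radius of convergence is the smallest modulus among the singular points: 1/11.


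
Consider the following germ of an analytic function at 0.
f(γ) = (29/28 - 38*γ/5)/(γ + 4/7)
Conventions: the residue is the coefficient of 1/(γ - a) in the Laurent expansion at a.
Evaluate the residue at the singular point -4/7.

At the order-1 pole -4/7 set g(γ) = (γ - (-4/7))*f(γ) = 29/28 - 38*γ/5.
Simple pole: residue = g(a) at a = -4/7, which is 753/140.

The residue is 753/140.


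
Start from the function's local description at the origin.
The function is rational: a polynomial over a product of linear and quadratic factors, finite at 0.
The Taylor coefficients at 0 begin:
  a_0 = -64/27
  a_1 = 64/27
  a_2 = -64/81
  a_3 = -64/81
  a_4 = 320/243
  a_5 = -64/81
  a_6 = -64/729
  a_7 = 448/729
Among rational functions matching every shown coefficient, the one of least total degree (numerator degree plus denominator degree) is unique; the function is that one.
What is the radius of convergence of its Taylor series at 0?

The radius of convergence is (1/2)*sqrt(6).

No rational of total degree below 2 reproduces all 8 coefficients; solving the [0/2] Pade equations on them gives f(ν) = -32/(9*(ν**2 + 3*ν/2 + 3/2)), whose expansion matches every shown term.
Denominator factor (ν**2 + 3*ν/2 + 3/2): discriminant -15/4, complex-conjugate roots (-3/4) + ((1/4)*sqrt(15))*i and (-3/4) - ((1/4)*sqrt(15))*i; poles of order 1, moduli (1/2)*sqrt(6) and (1/2)*sqrt(6).
The radius of convergence is the smallest modulus among the singular points: (1/2)*sqrt(6).


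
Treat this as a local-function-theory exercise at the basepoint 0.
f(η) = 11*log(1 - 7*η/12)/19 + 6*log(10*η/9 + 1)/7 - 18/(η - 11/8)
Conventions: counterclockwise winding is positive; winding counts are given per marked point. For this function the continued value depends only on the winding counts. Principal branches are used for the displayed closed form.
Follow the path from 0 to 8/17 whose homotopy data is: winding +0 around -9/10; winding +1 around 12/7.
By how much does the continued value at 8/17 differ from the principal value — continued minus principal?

The rational part is single-valued and drops out of the difference; each branch term changes only by its own monodromy.
(6/7)*log(1 - η/(-9/10)): winding 0 around -9/10, so this term returns to its principal value, contribution 0.
(11/19)*log(1 - η/(12/7)): each positive loop around 12/7 adds 2*pi*i to the log, so winding +1 contributes (11/19)*(1)*2*pi*i = (22/19)*pi*i.
Summing the contributions at η = 8/17 gives (22/19)*pi*i.

Continued minus principal equals (22/19)*pi*i.


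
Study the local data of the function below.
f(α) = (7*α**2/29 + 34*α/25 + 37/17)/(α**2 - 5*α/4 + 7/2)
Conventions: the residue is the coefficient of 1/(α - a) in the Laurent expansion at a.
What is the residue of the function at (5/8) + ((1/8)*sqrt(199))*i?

The residue is (4819/5800) - ((6447/135320)*sqrt(199))*i.

The factor α**2 - 5*α/4 + 7/2 splits as (α - a)(α - a') with a = (5/8) + ((1/8)*sqrt(199))*i, a' = (5/8) - ((1/8)*sqrt(199))*i. At the order-1 pole a set g(α) = (α - a)*f(α) = [7*α**2/29 + 34*α/25 + 37/17] / (α - a').
Simple pole: residue = g(a) at a = (5/8) + ((1/8)*sqrt(199))*i, which is (4819/5800) - ((6447/135320)*sqrt(199))*i.


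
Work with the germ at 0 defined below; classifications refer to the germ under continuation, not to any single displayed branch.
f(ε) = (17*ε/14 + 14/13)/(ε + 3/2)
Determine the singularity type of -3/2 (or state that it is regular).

The point is a pole of order 1.

The denominator factor ε + 3/2 vanishes at -3/2 and appears to the power 1; the numerator there equals -271/364, nonzero, and no other factor vanishes.
Hence a pole whose order is the multiplicity, 1.


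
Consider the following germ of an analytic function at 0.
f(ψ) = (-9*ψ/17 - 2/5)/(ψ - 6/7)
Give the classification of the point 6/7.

The denominator factor ψ - 6/7 vanishes at 6/7 and appears to the power 1; the numerator there equals -508/595, nonzero, and no other factor vanishes.
Hence a pole whose order is the multiplicity, 1.

The point is a pole of order 1.


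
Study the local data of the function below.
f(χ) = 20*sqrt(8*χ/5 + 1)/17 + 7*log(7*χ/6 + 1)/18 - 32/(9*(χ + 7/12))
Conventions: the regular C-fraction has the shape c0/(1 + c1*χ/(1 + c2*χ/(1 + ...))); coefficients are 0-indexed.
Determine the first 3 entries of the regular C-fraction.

Taylor coefficients (expand at 0): a_0 = -1756/357, a_1 = 1065521/89964, a_2 = -701048101/37784880.
c0 = a_0 = -1756/357. Peel one level at a time: if S = 1 + c*χ/S' with S'(0) = 1, then c is the χ-coefficient of S and S' = c*χ/(S - 1).
S_1 = c0/f = 1 + (1065521/442512)*χ + (283364801591/139869192960)*χ^2 + ...; c1 = 1065521/442512.
S_2 = c1*χ/(S_1 - 1) = 1 + (-283364801591/336789877680)*χ + ...; c2 = -283364801591/336789877680.

The regular C-fraction coefficients are [-1756/357, 1065521/442512, -283364801591/336789877680].


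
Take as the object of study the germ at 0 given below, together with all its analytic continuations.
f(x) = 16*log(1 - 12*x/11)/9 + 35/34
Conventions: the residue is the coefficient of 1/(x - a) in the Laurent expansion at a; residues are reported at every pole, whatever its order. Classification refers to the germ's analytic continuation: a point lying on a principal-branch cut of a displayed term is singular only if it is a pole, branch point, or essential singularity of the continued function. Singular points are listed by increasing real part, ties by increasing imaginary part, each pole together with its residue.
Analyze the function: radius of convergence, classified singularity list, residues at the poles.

Branch term (16/9)*log(1 - x/(11/12)): its argument vanishes at x = 11/12, a logarithmic branch point, modulus 11/12.
The radius of convergence is the smallest modulus among the singular points: 11/12.

Radius of convergence at 0: 11/12.
At 11/12: a logarithmic branch point.


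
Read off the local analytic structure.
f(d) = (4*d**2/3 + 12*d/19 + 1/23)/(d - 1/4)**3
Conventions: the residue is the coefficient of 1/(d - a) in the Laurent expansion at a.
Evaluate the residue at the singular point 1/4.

The residue is 4/3.

At the order-3 pole 1/4 set g(d) = (d - (1/4))^3*f(d) = 4*d**2/3 + 12*d/19 + 1/23.
Order-3 pole: residue = g''(a)/2; g''(1/4) = 8/3, so the residue is 4/3.


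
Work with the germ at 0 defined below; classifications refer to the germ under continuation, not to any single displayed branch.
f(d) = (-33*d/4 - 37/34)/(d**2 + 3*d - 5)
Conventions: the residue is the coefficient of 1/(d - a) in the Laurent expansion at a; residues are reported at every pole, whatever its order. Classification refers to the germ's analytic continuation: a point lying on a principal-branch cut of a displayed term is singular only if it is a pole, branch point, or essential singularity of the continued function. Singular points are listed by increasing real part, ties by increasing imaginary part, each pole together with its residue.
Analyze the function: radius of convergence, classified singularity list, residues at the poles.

Radius of convergence at 0: -3/2 + (1/2)*sqrt(29).
At -3/2 - (1/2)*sqrt(29): a pole of order 1; residue -33/8 - (1535/3944)*sqrt(29).
At -3/2 + (1/2)*sqrt(29): a pole of order 1; residue -33/8 + (1535/3944)*sqrt(29).

Denominator factor (d**2 + 3*d - 5): discriminant 29, real irrational roots -3/2 + (1/2)*sqrt(29) and -3/2 - (1/2)*sqrt(29); poles of order 1, moduli -3/2 + (1/2)*sqrt(29) and 3/2 + (1/2)*sqrt(29).
The radius of convergence is the smallest modulus among the singular points: -3/2 + (1/2)*sqrt(29).
The factor d**2 + 3*d - 5 splits as (d - a)(d - a') with a = -3/2 - (1/2)*sqrt(29), a' = -3/2 + (1/2)*sqrt(29). At the order-1 pole a set g(d) = (d - a)*f(d) = [-33*d/4 - 37/34] / (d - a').
Simple pole: residue = g(a) at a = -3/2 - (1/2)*sqrt(29), which is -33/8 - (1535/3944)*sqrt(29).
The factor d**2 + 3*d - 5 splits as (d - a)(d - a') with a = -3/2 + (1/2)*sqrt(29), a' = -3/2 - (1/2)*sqrt(29). At the order-1 pole a set g(d) = (d - a)*f(d) = [-33*d/4 - 37/34] / (d - a').
Simple pole: residue = g(a) at a = -3/2 + (1/2)*sqrt(29), which is -33/8 + (1535/3944)*sqrt(29).
List the singular points by increasing real part (a conjugate pair: the negative imaginary part first).


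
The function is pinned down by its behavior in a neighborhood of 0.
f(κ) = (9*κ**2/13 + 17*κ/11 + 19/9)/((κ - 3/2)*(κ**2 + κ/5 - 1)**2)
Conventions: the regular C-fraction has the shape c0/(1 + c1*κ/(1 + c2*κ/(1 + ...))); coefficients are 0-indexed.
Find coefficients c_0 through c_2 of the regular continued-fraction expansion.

Taylor coefficients (expand at 0): a_0 = -38/27, a_1 = -11278/4455, a_2 = -4817128/868725.
c0 = a_0 = -38/27. Peel one level at a time: if S = 1 + c*κ/S' with S'(0) = 1, then c is the κ-coefficient of S and S' = c*κ/(S - 1).
S_1 = c0/f = 1 + (-5639/3135)*κ + (-30003901/42588975)*κ^2 + ...; c1 = -5639/3135.
S_2 = c1*κ/(S_1 - 1) = 1 + (-30003901/76605815)*κ + ...; c2 = -30003901/76605815.

The regular C-fraction coefficients are [-38/27, -5639/3135, -30003901/76605815].


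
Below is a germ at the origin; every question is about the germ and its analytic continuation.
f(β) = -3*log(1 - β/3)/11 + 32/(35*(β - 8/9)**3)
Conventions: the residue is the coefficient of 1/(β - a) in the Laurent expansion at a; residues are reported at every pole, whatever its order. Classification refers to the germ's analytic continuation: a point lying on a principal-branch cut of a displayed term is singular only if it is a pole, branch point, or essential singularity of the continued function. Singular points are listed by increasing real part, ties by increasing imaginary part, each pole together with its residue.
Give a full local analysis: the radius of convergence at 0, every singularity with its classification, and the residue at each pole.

Denominator factor (β - 8/9)^3: pole of order 3 at 8/9, modulus 8/9.
Branch term (-3/11)*log(1 - β/(3)): its argument vanishes at β = 3, a logarithmic branch point, modulus 3.
The radius of convergence is the smallest modulus among the singular points: 8/9.
The branch term is analytic at 8/9 and contributes nothing to the residue; only the rational part matters.
At the order-3 pole 8/9 set g(β) = (β - (8/9))^3*(rational part) = 32/35.
Order-3 pole: residue = g''(a)/2; g''(8/9) = 0, so the residue is 0.
List the singular points by increasing real part (a conjugate pair: the negative imaginary part first).

Radius of convergence at 0: 8/9.
At 8/9: a pole of order 3; residue 0.
At 3: a logarithmic branch point.


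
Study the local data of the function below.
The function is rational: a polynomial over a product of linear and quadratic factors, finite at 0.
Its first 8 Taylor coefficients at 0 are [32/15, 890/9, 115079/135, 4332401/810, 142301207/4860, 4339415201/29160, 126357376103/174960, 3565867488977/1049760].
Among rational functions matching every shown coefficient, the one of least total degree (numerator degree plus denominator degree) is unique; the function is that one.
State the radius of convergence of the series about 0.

The radius of convergence is 1/4.

No rational of total degree below 4 reproduces all 8 coefficients; solving the [1/3] Pade equations on them gives f(δ) = (-17*δ/4 - 4/35)/((δ - 6/7)*(δ - 1/4)**2), whose expansion matches every shown term.
Denominator factor (δ - 1/4)^2: pole of order 2 at 1/4, modulus 1/4.
Denominator factor (δ - 6/7): pole of order 1 at 6/7, modulus 6/7.
The radius of convergence is the smallest modulus among the singular points: 1/4.


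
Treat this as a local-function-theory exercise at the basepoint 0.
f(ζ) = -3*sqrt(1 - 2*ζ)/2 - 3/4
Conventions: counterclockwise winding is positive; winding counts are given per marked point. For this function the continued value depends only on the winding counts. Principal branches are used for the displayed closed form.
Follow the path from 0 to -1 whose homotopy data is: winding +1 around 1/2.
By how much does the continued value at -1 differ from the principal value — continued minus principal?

Continued minus principal equals (3)*sqrt(3).

The rational part is single-valued and drops out of the difference; each branch term changes only by its own monodromy.
(-3/2)*sqrt(1 - ζ/(1/2)): winding +1 is odd, the square root flips sign, contributing -2*(-3/2)*sqrt(1 - (-1)/(1/2)) = -2*(-3/2)*sqrt(3) = (3)*sqrt(3).
Summing the contributions at ζ = -1 gives (3)*sqrt(3).


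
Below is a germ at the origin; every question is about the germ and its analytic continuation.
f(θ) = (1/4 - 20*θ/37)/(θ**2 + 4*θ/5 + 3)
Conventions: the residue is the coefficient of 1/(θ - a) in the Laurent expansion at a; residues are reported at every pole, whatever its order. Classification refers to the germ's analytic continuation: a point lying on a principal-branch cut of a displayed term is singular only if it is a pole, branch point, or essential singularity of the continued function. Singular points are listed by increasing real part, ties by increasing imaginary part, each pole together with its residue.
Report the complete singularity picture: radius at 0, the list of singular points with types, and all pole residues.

Radius of convergence at 0: sqrt(3).
At (-2/5) - ((1/5)*sqrt(71))*i: a pole of order 1; residue (-10/37) + ((345/21016)*sqrt(71))*i.
At (-2/5) + ((1/5)*sqrt(71))*i: a pole of order 1; residue (-10/37) - ((345/21016)*sqrt(71))*i.

Denominator factor (θ**2 + 4*θ/5 + 3): discriminant -284/25, complex-conjugate roots (-2/5) + ((1/5)*sqrt(71))*i and (-2/5) - ((1/5)*sqrt(71))*i; poles of order 1, moduli sqrt(3) and sqrt(3).
The radius of convergence is the smallest modulus among the singular points: sqrt(3).
The factor θ**2 + 4*θ/5 + 3 splits as (θ - a)(θ - a') with a = (-2/5) - ((1/5)*sqrt(71))*i, a' = (-2/5) + ((1/5)*sqrt(71))*i. At the order-1 pole a set g(θ) = (θ - a)*f(θ) = [1/4 - 20*θ/37] / (θ - a').
Simple pole: residue = g(a) at a = (-2/5) - ((1/5)*sqrt(71))*i, which is (-10/37) + ((345/21016)*sqrt(71))*i.
The factor θ**2 + 4*θ/5 + 3 splits as (θ - a)(θ - a') with a = (-2/5) + ((1/5)*sqrt(71))*i, a' = (-2/5) - ((1/5)*sqrt(71))*i. At the order-1 pole a set g(θ) = (θ - a)*f(θ) = [1/4 - 20*θ/37] / (θ - a').
Simple pole: residue = g(a) at a = (-2/5) + ((1/5)*sqrt(71))*i, which is (-10/37) - ((345/21016)*sqrt(71))*i.
List the singular points by increasing real part (a conjugate pair: the negative imaginary part first).


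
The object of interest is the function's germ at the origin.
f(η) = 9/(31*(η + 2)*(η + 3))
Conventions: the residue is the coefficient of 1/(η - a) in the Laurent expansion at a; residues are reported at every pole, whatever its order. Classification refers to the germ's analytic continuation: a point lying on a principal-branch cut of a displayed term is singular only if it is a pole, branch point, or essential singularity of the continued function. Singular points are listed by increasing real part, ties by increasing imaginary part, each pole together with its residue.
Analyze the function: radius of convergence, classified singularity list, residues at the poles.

Radius of convergence at 0: 2.
At -3: a pole of order 1; residue -9/31.
At -2: a pole of order 1; residue 9/31.

Denominator factor (η + 3): pole of order 1 at -3, modulus 3.
Denominator factor (η + 2): pole of order 1 at -2, modulus 2.
The radius of convergence is the smallest modulus among the singular points: 2.
At the order-1 pole -3 set g(η) = (η - (-3))*f(η) = 9/(31*(η + 2)).
Simple pole: residue = g(a) at a = -3, which is -9/31.
At the order-1 pole -2 set g(η) = (η - (-2))*f(η) = 9/(31*(η + 3)).
Simple pole: residue = g(a) at a = -2, which is 9/31.
List the singular points by increasing real part (a conjugate pair: the negative imaginary part first).


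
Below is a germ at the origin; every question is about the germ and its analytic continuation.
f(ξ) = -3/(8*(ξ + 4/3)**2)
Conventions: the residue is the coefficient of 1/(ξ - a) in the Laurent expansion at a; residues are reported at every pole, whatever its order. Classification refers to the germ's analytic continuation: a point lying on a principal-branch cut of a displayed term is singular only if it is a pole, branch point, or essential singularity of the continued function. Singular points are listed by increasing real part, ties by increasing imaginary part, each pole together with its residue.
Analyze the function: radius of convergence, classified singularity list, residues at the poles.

Denominator factor (ξ + 4/3)^2: pole of order 2 at -4/3, modulus 4/3.
The radius of convergence is the smallest modulus among the singular points: 4/3.
At the order-2 pole -4/3 set g(ξ) = (ξ - (-4/3))^2*f(ξ) = -3/8.
Order-2 pole: residue = g'(a); g'(-4/3) = 0, so the residue is 0.

Radius of convergence at 0: 4/3.
At -4/3: a pole of order 2; residue 0.


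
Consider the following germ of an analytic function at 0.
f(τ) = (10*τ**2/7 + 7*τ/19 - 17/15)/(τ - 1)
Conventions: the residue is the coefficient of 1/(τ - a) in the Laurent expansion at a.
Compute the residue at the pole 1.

At the order-1 pole 1 set g(τ) = (τ - (1))*f(τ) = 10*τ**2/7 + 7*τ/19 - 17/15.
Simple pole: residue = g(a) at a = 1, which is 1324/1995.

The residue is 1324/1995.


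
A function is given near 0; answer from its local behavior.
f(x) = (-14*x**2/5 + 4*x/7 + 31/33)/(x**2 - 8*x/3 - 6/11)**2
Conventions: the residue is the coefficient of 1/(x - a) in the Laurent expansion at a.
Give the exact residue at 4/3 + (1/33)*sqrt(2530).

The factor x**2 - 8*x/3 - 6/11 splits as (x - a)(x - a') with a = 4/3 + (1/33)*sqrt(2530), a' = 4/3 - (1/33)*sqrt(2530). At the order-2 pole a set g(x) = (x - a)^2*f(x) = [-14*x**2/5 + 4*x/7 + 31/33] / (x - a')^2.
Order-2 pole: residue = g'(a); g'(4/3 + (1/33)*sqrt(2530)) = -(33561/7406000)*sqrt(2530), so the residue is -(33561/7406000)*sqrt(2530).

The residue is -(33561/7406000)*sqrt(2530).


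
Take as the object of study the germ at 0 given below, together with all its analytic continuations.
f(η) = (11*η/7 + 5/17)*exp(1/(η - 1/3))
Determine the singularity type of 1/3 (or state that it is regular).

The exponent 1/(η - (1/3)) has a pole at 1/3, so exp(1/(η - (1/3))) takes every nonzero value near it: an essential singularity (not a pole of any order).

The point is an essential singularity.


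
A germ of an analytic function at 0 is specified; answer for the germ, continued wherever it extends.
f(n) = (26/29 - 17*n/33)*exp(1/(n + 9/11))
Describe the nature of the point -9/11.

The point is an essential singularity.

The exponent 1/(n - (-9/11)) has a pole at -9/11, so exp(1/(n - (-9/11))) takes every nonzero value near it: an essential singularity (not a pole of any order).


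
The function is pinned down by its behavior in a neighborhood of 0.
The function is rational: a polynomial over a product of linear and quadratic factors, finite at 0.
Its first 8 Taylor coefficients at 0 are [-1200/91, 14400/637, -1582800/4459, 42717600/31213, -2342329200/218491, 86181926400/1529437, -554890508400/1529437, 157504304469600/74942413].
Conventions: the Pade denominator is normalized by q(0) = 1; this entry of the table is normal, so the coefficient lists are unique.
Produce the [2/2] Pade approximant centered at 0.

The Pade approximant has numerator coefficients [-1200/91, -266724000/23889047, -53328000/1837619]; denominator coefficients [1, 4706094/1837619, -261478515/12863333].


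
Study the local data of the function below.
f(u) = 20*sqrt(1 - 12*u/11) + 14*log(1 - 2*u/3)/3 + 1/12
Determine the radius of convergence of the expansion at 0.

The radius of convergence is 11/12.

Branch term (14/3)*log(1 - u/(3/2)): its argument vanishes at u = 3/2, a logarithmic branch point, modulus 3/2.
Branch term (20)*sqrt(1 - u/(11/12)): its argument vanishes at u = 11/12, a square-root branch point, modulus 11/12.
The radius of convergence is the smallest modulus among the singular points: 11/12.


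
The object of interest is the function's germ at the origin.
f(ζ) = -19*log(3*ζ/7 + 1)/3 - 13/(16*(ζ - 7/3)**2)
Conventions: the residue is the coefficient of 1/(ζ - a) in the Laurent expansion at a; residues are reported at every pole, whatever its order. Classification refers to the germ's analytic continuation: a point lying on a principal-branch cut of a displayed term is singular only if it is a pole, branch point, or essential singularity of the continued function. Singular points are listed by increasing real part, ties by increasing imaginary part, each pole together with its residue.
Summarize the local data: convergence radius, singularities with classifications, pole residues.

Radius of convergence at 0: 7/3.
At -7/3: a logarithmic branch point.
At 7/3: a pole of order 2; residue 0.

Denominator factor (ζ - 7/3)^2: pole of order 2 at 7/3, modulus 7/3.
Branch term (-19/3)*log(1 - ζ/(-7/3)): its argument vanishes at ζ = -7/3, a logarithmic branch point, modulus 7/3.
The radius of convergence is the smallest modulus among the singular points: 7/3.
The branch term is analytic at 7/3 and contributes nothing to the residue; only the rational part matters.
At the order-2 pole 7/3 set g(ζ) = (ζ - (7/3))^2*(rational part) = -13/16.
Order-2 pole: residue = g'(a); g'(7/3) = 0, so the residue is 0.
List the singular points by increasing real part (a conjugate pair: the negative imaginary part first).


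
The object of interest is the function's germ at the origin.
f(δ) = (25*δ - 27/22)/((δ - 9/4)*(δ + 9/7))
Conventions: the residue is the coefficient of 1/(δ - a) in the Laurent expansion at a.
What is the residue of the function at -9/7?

At the order-1 pole -9/7 set g(δ) = (δ - (-9/7))*f(δ) = (25*δ - 27/22)/(δ - 9/4).
Simple pole: residue = g(a) at a = -9/7, which is 1142/121.

The residue is 1142/121.


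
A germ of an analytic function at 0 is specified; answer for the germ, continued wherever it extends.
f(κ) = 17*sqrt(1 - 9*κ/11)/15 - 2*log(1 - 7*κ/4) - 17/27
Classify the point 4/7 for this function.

The point is a logarithmic branch point.

The term (-2)*log(1 - κ/(4/7)) has argument 1 - 4/7/(4/7) = 0 at 4/7: a logarithmic (infinitely-sheeted) branch point; the remaining terms are analytic or single-valued there.


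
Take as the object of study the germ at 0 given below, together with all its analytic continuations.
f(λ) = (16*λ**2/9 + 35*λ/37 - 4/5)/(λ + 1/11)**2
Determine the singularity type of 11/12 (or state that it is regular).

Denominator factors: λ + 1/11 = 133/132 at λ = 11/12 — none vanishes.
So the germ continues analytically to 11/12.

The point is a regular point.


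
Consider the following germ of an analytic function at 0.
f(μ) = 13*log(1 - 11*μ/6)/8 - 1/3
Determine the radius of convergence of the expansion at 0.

The radius of convergence is 6/11.

Branch term (13/8)*log(1 - μ/(6/11)): its argument vanishes at μ = 6/11, a logarithmic branch point, modulus 6/11.
The radius of convergence is the smallest modulus among the singular points: 6/11.


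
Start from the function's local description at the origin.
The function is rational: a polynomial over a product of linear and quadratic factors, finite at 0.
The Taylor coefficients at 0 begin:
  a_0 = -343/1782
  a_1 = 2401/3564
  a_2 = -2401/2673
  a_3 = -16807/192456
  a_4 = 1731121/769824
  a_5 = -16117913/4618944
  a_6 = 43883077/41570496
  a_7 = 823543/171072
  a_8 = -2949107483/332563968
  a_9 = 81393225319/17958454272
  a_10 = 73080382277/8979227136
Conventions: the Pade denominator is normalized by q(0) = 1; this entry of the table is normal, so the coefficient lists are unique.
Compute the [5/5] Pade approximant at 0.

Taylor coefficients needed (read off): a_0 = -343/1782, a_1 = 2401/3564, a_2 = -2401/2673, a_3 = -16807/192456, a_4 = 1731121/769824, a_5 = -16117913/4618944, a_6 = 43883077/41570496, a_7 = 823543/171072, a_8 = -2949107483/332563968, a_9 = 81393225319/17958454272, a_10 = 73080382277/8979227136.
Write the denominator as Q(j) = 1 + q1*j + q2*j^2 + q3*j^3 + q4*j^4 + q5*j^5. Requiring Q*f - P = O(j^11) with deg P <= 5 kills the coefficients of j^6..j^10 in Q*f:
  j^6: a_6 + q1*a_5 + q2*a_4 + q3*a_3 + q4*a_2 + q5*a_1 = 0, i.e. 43883077/41570496 + (-16117913/4618944)*q1 + (1731121/769824)*q2 + (-16807/192456)*q3 + (-2401/2673)*q4 + (2401/3564)*q5 = 0.
  j^7: a_7 + q1*a_6 + q2*a_5 + q3*a_4 + q4*a_3 + q5*a_2 = 0, i.e. 823543/171072 + (43883077/41570496)*q1 + (-16117913/4618944)*q2 + (1731121/769824)*q3 + (-16807/192456)*q4 + (-2401/2673)*q5 = 0.
  j^8: a_8 + q1*a_7 + q2*a_6 + q3*a_5 + q4*a_4 + q5*a_3 = 0, i.e. -2949107483/332563968 + (823543/171072)*q1 + (43883077/41570496)*q2 + (-16117913/4618944)*q3 + (1731121/769824)*q4 + (-16807/192456)*q5 = 0.
  j^9: a_9 + q1*a_8 + q2*a_7 + q3*a_6 + q4*a_5 + q5*a_4 = 0, i.e. 81393225319/17958454272 + (-2949107483/332563968)*q1 + (823543/171072)*q2 + (43883077/41570496)*q3 + (-16117913/4618944)*q4 + (1731121/769824)*q5 = 0.
  j^10: a_10 + q1*a_9 + q2*a_8 + q3*a_7 + q4*a_6 + q5*a_5 = 0, i.e. 73080382277/8979227136 + (81393225319/17958454272)*q1 + (-2949107483/332563968)*q2 + (823543/171072)*q3 + (43883077/41570496)*q4 + (-16117913/4618944)*q5 = 0.
Solving this linear system: q1 = 753/274, q2 = 8197/1644, q3 = 135569/29592, q4 = 42091/14796, q5 = 18277/44388.
The numerator is Q*f truncated at degree 5: P0 = a_0 = -343/1782; P1 = a_1 + q1*a_0 = 35329/244134; P2 = a_2 + q1*a_1 + q2*a_0 = -2401/366201; P3 = a_3 + q1*a_2 + q2*a_1 + q3*a_0 = -9604/122067; P4 = a_4 + q1*a_3 + q2*a_2 + q3*a_1 + q4*a_0 = 16807/244134; P5 = a_5 + q1*a_4 + q2*a_3 + q3*a_2 + q4*a_1 + q5*a_0 = -16807/732402.

The Pade approximant has numerator coefficients [-343/1782, 35329/244134, -2401/366201, -9604/122067, 16807/244134, -16807/732402]; denominator coefficients [1, 753/274, 8197/1644, 135569/29592, 42091/14796, 18277/44388].
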